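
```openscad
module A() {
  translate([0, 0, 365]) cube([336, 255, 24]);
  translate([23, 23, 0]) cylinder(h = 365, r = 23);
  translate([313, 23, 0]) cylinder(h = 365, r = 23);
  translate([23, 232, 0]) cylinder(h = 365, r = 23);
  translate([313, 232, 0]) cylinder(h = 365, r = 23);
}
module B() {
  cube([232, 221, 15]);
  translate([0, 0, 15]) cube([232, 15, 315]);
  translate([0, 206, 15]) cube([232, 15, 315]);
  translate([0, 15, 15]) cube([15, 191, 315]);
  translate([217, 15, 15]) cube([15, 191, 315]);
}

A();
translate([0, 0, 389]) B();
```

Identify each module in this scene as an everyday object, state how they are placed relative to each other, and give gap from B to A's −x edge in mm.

A is a stool. B is an open box. The open box is on top of the stool. The gap from the open box to the stool's −x edge is 0 mm.

The open box's min-x is at 0; the stool's min-x is 0; gap = 0 mm.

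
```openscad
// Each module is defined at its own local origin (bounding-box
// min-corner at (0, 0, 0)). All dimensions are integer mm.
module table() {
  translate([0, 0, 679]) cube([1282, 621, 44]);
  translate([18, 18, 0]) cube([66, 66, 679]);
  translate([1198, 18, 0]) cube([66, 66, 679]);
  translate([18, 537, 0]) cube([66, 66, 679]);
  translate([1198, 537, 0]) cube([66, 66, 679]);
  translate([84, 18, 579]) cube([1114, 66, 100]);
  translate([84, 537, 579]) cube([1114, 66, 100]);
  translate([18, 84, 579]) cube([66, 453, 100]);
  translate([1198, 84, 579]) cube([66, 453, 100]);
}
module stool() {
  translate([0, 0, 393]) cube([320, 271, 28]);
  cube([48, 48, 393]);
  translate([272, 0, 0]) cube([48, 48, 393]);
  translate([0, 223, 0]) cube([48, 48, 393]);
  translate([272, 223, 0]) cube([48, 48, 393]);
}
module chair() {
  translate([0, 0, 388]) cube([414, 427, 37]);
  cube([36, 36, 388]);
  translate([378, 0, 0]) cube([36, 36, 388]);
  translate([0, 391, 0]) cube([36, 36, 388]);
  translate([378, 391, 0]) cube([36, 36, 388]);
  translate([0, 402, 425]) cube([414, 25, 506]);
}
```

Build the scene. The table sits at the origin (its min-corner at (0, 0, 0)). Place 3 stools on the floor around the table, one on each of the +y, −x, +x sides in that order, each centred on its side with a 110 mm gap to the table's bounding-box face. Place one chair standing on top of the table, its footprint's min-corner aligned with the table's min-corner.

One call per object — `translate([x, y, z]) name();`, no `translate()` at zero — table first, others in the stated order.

table();
translate([481, 731, 0]) stool();
translate([-430, 175, 0]) stool();
translate([1392, 175, 0]) stool();
translate([0, 0, 723]) chair();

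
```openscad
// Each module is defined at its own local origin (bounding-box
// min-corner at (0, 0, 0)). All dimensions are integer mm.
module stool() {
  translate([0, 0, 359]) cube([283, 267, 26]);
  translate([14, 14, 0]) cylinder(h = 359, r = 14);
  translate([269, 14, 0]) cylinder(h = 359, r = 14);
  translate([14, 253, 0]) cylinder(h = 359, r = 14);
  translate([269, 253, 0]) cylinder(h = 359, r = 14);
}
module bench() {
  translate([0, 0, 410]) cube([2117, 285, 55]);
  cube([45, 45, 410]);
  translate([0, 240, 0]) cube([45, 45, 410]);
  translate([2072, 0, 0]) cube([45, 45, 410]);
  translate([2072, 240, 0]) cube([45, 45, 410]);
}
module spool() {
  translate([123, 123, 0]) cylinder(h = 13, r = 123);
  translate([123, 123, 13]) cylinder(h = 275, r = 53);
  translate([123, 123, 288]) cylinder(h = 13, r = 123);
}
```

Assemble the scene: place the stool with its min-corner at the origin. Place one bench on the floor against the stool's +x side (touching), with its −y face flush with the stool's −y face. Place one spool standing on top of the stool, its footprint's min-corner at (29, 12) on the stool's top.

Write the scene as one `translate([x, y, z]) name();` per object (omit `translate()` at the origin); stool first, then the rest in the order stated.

stool();
translate([283, 0, 0]) bench();
translate([29, 12, 385]) spool();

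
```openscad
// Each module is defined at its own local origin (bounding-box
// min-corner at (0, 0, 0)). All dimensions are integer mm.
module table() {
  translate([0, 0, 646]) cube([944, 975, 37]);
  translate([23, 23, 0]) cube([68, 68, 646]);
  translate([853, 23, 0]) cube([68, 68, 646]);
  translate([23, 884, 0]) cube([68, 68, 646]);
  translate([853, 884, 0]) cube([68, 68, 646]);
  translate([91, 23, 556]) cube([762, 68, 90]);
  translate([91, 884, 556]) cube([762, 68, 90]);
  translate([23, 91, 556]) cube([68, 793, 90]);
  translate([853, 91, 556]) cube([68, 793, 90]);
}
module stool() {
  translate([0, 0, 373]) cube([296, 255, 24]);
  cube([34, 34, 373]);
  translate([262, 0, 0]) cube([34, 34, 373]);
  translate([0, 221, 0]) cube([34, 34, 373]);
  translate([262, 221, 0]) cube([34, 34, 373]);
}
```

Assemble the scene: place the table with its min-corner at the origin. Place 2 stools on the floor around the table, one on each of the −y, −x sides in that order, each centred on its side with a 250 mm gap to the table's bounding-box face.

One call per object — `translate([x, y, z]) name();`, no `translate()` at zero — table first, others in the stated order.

table();
translate([324, -505, 0]) stool();
translate([-546, 360, 0]) stool();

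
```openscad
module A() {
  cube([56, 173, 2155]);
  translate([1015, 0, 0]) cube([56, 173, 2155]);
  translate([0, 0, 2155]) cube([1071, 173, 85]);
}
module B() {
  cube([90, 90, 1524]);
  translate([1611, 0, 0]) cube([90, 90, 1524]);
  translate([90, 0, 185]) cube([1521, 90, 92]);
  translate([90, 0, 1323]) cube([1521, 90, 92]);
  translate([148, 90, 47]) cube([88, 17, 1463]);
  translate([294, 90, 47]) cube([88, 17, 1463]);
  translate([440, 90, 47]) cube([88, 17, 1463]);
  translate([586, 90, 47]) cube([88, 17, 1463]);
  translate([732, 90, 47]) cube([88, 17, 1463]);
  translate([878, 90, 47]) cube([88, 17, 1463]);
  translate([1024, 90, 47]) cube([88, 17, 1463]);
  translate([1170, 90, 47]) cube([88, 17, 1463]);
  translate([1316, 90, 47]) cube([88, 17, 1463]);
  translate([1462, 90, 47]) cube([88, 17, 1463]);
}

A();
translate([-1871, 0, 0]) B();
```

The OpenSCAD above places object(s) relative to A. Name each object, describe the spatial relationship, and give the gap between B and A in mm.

A is a door frame. B is a fence section. The fence section is on the floor beside the door frame on its −x side. The gap between the fence section and the door frame is 170 mm.

The fence section's nearest face is 170 mm from the door frame's −x face.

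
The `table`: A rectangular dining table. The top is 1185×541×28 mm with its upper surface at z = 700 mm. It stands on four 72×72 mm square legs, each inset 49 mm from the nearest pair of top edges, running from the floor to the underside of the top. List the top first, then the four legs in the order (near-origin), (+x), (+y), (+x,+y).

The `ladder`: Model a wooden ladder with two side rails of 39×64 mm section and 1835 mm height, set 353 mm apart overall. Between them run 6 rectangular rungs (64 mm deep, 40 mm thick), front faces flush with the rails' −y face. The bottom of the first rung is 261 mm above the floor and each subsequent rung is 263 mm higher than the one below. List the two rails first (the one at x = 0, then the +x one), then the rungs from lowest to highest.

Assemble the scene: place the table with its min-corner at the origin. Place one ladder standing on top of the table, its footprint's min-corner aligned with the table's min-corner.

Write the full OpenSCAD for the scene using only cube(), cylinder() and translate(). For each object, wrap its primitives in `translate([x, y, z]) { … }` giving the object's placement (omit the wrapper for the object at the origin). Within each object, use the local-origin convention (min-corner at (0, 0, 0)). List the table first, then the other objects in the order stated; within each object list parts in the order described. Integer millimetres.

translate([0, 0, 672]) cube([1185, 541, 28]);
translate([49, 49, 0]) cube([72, 72, 672]);
translate([1064, 49, 0]) cube([72, 72, 672]);
translate([49, 420, 0]) cube([72, 72, 672]);
translate([1064, 420, 0]) cube([72, 72, 672]);
translate([0, 0, 700]) {
  cube([39, 64, 1835]);
  translate([314, 0, 0]) cube([39, 64, 1835]);
  translate([39, 0, 261]) cube([275, 64, 40]);
  translate([39, 0, 524]) cube([275, 64, 40]);
  translate([39, 0, 787]) cube([275, 64, 40]);
  translate([39, 0, 1050]) cube([275, 64, 40]);
  translate([39, 0, 1313]) cube([275, 64, 40]);
  translate([39, 0, 1576]) cube([275, 64, 40]);
}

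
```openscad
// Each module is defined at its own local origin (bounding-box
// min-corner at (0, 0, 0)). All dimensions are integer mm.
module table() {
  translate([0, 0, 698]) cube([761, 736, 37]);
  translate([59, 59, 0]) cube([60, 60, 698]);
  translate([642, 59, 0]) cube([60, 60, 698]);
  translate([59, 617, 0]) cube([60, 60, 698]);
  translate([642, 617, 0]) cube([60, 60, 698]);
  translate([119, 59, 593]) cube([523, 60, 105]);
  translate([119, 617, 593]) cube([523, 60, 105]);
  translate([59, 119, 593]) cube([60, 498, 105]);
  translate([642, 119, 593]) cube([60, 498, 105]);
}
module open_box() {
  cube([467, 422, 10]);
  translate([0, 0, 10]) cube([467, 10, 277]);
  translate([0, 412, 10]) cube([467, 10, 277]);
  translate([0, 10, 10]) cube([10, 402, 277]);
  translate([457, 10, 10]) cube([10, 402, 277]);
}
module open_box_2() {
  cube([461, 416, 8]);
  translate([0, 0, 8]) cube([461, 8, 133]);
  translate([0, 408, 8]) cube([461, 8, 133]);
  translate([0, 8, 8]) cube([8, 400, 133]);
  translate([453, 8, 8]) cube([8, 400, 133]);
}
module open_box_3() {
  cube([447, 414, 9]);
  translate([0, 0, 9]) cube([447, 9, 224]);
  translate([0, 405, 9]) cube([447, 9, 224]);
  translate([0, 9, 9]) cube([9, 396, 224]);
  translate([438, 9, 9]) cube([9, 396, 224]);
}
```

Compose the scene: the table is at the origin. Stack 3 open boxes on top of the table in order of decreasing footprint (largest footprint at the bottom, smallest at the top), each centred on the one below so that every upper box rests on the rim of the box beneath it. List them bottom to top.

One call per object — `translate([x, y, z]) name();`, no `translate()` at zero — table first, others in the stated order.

table();
translate([147, 157, 735]) open_box();
translate([150, 160, 1022]) open_box_2();
translate([157, 161, 1163]) open_box_3();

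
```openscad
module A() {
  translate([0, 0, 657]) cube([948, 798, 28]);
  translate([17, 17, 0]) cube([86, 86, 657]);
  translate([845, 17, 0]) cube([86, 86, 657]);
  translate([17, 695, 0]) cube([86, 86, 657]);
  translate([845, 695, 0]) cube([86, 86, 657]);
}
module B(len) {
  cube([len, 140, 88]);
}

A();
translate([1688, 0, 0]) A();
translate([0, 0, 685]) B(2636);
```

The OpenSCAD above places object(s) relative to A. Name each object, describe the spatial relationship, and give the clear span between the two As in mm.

Second table starts at x = 1688; first ends at x = 948; clear span = 1688 − 948 = 740 mm.

A is a table. B is a beam. A beam spans the tops of two tables. The clear span between the two tables is 740 mm.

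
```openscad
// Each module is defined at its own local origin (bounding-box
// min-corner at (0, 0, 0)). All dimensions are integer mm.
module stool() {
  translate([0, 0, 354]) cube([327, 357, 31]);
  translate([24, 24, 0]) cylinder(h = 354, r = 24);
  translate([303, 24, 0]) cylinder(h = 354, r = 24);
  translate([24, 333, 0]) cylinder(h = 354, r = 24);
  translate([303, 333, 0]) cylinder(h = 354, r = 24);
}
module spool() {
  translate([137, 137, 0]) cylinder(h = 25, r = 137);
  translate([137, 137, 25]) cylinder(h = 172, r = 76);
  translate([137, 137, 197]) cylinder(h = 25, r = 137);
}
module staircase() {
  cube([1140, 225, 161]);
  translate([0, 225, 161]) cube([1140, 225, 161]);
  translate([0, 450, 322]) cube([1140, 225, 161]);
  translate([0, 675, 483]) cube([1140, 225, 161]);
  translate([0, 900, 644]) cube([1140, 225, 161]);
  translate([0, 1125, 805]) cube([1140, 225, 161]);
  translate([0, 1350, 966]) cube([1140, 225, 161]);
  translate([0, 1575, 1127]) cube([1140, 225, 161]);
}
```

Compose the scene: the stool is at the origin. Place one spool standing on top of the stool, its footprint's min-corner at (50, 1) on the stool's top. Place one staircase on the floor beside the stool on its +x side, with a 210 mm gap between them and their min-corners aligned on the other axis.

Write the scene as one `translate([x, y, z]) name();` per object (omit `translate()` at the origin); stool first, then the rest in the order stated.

stool();
translate([50, 1, 385]) spool();
translate([537, 0, 0]) staircase();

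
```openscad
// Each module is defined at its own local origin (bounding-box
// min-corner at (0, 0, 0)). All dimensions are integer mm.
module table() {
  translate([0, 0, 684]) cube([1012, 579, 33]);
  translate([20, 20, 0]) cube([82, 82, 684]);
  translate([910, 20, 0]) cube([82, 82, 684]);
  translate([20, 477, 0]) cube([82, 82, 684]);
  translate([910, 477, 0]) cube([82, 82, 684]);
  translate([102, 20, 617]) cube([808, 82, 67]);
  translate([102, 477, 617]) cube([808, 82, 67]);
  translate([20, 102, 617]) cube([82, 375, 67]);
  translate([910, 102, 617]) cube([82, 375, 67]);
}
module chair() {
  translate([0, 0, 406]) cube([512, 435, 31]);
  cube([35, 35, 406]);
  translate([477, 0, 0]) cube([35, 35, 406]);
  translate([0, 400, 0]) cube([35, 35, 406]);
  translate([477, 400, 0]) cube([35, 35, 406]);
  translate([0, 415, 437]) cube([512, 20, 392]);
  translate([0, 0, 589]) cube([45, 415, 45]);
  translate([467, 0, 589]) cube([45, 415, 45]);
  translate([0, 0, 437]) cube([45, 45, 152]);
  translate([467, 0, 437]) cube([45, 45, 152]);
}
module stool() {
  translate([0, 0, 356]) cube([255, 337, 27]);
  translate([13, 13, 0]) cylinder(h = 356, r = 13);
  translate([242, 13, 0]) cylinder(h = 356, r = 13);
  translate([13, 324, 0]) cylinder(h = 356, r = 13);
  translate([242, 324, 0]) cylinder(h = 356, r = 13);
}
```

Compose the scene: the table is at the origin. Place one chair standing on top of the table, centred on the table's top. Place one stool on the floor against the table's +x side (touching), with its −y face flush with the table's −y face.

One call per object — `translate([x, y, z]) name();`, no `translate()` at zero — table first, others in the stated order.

table();
translate([250, 72, 717]) chair();
translate([1012, 0, 0]) stool();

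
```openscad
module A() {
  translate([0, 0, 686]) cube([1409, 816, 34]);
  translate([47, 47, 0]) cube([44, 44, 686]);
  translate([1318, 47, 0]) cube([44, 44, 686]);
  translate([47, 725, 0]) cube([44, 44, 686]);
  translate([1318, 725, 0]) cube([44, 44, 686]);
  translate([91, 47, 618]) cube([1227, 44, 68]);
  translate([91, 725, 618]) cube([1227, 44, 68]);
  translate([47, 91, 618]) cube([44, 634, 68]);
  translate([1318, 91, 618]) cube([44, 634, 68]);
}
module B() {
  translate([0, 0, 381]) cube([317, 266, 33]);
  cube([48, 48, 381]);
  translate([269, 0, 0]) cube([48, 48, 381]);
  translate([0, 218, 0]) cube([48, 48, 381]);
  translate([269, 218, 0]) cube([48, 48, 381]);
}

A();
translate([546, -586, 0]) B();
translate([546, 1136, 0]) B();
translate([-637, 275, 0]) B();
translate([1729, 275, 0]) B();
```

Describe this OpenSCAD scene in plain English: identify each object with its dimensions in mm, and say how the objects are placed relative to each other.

A is a table with a 1409×816 mm rectangular top, 34 mm thick, top surface at z = 720 mm, supported by four 44×44 mm square legs, each inset 47 mm from the nearest pair of top edges, running from the floor. Four apron rails, 44 mm thick and 68 mm tall, run between adjacent legs with their top edges flush with the underside of the top and their outer faces flush with the legs' outer faces.

B is a simple wooden stool: a rectangular seat 317 mm (x) by 266 mm (y), 33 mm thick, top face at z = 414 mm, on four square legs, each 48×48 mm in cross-section. The legs rest on z = 0, each flush with a corner of the seat.

Four stools sit around the table at the −y, +y, −x, +x sides.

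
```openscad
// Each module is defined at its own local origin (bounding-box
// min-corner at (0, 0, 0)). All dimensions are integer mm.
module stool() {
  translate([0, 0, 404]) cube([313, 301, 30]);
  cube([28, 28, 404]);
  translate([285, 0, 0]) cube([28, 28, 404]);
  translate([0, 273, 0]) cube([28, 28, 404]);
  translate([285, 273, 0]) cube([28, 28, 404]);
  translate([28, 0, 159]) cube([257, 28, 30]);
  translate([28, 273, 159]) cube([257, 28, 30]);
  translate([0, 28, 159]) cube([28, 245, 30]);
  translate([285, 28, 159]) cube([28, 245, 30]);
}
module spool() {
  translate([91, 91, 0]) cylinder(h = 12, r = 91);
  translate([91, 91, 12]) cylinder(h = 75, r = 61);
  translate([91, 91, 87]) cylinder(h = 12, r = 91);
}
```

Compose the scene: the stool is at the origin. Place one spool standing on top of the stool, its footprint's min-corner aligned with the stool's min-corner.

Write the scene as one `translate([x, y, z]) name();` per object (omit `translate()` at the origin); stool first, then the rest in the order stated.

stool();
translate([0, 0, 434]) spool();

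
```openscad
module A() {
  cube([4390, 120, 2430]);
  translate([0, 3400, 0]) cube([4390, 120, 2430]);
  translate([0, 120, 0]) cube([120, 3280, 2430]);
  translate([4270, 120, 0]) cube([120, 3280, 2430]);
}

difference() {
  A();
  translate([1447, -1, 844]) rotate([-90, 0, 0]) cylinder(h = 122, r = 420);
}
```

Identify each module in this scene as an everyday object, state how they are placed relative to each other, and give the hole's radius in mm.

The subtracted cylinder has r = 420 mm.

A is a house frame. The house frame has a circular hole through its front wall. The hole's radius is 420 mm.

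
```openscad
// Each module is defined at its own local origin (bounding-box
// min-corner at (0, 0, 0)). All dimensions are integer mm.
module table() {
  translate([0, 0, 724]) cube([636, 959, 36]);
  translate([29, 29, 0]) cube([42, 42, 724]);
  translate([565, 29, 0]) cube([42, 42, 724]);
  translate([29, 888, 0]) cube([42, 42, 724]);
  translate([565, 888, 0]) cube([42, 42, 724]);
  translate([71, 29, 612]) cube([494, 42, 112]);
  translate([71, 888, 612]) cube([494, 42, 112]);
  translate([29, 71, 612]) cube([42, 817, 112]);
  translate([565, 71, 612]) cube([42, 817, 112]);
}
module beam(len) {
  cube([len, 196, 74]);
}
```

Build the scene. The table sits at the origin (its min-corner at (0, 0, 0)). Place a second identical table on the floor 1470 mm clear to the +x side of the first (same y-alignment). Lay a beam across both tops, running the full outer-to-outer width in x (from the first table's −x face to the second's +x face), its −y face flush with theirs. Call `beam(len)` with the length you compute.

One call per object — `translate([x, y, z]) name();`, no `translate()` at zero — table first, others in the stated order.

table();
translate([2106, 0, 0]) table();
translate([0, 0, 760]) beam(2742);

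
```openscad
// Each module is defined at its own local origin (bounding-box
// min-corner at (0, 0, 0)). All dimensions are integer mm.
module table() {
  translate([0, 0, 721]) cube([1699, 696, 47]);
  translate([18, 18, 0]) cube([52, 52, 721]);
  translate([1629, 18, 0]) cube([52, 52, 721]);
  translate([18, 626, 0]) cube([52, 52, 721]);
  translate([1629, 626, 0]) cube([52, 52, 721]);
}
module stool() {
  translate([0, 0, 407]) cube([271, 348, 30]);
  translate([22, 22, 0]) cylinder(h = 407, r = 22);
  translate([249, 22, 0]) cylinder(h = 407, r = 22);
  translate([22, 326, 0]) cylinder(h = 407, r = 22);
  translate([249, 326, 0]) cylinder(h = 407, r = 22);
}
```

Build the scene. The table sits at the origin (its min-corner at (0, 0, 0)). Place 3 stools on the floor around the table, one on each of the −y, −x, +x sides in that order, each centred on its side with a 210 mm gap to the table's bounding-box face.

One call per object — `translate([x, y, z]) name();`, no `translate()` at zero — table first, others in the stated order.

table();
translate([714, -558, 0]) stool();
translate([-481, 174, 0]) stool();
translate([1909, 174, 0]) stool();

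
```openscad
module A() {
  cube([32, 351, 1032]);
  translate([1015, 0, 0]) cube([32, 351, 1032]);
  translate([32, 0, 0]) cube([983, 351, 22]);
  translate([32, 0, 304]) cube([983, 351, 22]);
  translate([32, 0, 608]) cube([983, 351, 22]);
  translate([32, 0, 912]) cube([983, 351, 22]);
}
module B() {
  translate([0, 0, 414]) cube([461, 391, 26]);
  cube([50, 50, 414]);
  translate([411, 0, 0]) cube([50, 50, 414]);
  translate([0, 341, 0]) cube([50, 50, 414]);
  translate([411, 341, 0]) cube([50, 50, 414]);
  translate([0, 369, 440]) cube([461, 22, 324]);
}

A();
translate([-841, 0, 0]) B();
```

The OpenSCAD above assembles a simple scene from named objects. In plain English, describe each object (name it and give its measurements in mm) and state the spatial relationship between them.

A is an open bookshelf. Two side panels, each 32 mm thick, 351 mm deep and 1032 mm tall, stand 1047 mm apart (outside-to-outside). Between them sit 4 shelves, each 22 mm thick and 351 mm deep, spanning the full gap between the sides. The bottom shelf rests on the floor (its underside at z = 0) and the clear gap between one shelf's top and the next shelf's underside is 282 mm.

B is a chair. The seat is a 461×391×26 mm slab with its top at z = 440 mm, on four 50×50 mm corner legs (flush with the seat edges, standing on z = 0). A flat backrest 22 mm thick, 324 mm tall, spans the full seat width and rises from the seat top along its +y edge, rear face flush with the rear of the seat.

The chair is on the floor beside the bookshelf on its −x side.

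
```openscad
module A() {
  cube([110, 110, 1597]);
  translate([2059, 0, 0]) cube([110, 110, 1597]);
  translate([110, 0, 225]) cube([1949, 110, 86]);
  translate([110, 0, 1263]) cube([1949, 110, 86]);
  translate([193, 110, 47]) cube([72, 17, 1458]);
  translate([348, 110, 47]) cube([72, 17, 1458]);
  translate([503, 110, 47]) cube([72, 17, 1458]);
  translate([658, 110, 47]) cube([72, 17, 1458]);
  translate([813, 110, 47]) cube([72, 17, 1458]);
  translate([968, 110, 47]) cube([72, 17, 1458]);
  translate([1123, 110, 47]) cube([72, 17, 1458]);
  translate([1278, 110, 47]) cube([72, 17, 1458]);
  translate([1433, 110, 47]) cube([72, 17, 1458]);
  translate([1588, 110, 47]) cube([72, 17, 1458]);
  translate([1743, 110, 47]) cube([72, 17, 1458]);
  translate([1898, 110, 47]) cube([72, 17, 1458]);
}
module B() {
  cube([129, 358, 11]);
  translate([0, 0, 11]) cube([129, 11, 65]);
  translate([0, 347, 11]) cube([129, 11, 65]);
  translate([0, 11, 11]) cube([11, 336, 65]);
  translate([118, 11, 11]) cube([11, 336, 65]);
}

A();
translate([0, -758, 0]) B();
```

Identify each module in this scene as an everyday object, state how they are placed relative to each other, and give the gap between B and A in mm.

A is a fence section. B is an open box. The open box is on the floor beside the fence section on its −y side. The gap between the open box and the fence section is 400 mm.

The open box's nearest face is 400 mm from the fence section's −y face.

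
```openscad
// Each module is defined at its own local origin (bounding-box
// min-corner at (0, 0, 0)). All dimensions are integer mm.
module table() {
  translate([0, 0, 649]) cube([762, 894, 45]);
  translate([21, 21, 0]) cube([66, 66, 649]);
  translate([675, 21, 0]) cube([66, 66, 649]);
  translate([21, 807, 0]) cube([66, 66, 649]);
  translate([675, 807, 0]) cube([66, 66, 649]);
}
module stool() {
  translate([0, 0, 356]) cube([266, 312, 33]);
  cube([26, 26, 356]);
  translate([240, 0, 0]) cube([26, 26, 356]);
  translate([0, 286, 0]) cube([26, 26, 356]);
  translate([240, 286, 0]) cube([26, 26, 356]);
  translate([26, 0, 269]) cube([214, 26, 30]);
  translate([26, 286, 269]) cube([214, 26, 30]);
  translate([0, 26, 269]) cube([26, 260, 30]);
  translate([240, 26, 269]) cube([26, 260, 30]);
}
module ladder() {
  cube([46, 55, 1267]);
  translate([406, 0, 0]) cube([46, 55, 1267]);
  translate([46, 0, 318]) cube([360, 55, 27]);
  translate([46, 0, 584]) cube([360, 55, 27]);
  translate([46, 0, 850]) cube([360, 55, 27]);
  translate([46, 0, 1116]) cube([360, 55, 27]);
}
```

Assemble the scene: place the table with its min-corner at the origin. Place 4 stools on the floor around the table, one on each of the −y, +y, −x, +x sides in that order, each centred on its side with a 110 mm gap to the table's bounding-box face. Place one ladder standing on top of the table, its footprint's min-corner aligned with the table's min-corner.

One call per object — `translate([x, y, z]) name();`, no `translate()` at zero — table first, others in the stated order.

table();
translate([248, -422, 0]) stool();
translate([248, 1004, 0]) stool();
translate([-376, 291, 0]) stool();
translate([872, 291, 0]) stool();
translate([0, 0, 694]) ladder();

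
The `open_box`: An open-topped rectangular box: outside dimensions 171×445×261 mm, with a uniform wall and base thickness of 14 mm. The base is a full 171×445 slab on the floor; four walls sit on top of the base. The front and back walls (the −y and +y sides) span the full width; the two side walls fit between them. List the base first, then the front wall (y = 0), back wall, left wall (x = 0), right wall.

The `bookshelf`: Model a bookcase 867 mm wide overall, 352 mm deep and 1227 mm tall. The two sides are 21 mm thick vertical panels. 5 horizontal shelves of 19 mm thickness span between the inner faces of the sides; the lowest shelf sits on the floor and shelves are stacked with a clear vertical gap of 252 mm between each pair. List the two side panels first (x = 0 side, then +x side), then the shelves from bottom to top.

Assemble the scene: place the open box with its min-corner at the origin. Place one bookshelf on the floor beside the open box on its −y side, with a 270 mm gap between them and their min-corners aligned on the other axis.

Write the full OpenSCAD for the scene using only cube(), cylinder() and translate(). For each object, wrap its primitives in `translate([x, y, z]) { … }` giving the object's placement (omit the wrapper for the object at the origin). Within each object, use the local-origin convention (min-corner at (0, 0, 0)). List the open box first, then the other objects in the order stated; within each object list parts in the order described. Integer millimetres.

cube([171, 445, 14]);
translate([0, 0, 14]) cube([171, 14, 247]);
translate([0, 431, 14]) cube([171, 14, 247]);
translate([0, 14, 14]) cube([14, 417, 247]);
translate([157, 14, 14]) cube([14, 417, 247]);
translate([0, -622, 0]) {
  cube([21, 352, 1227]);
  translate([846, 0, 0]) cube([21, 352, 1227]);
  translate([21, 0, 0]) cube([825, 352, 19]);
  translate([21, 0, 271]) cube([825, 352, 19]);
  translate([21, 0, 542]) cube([825, 352, 19]);
  translate([21, 0, 813]) cube([825, 352, 19]);
  translate([21, 0, 1084]) cube([825, 352, 19]);
}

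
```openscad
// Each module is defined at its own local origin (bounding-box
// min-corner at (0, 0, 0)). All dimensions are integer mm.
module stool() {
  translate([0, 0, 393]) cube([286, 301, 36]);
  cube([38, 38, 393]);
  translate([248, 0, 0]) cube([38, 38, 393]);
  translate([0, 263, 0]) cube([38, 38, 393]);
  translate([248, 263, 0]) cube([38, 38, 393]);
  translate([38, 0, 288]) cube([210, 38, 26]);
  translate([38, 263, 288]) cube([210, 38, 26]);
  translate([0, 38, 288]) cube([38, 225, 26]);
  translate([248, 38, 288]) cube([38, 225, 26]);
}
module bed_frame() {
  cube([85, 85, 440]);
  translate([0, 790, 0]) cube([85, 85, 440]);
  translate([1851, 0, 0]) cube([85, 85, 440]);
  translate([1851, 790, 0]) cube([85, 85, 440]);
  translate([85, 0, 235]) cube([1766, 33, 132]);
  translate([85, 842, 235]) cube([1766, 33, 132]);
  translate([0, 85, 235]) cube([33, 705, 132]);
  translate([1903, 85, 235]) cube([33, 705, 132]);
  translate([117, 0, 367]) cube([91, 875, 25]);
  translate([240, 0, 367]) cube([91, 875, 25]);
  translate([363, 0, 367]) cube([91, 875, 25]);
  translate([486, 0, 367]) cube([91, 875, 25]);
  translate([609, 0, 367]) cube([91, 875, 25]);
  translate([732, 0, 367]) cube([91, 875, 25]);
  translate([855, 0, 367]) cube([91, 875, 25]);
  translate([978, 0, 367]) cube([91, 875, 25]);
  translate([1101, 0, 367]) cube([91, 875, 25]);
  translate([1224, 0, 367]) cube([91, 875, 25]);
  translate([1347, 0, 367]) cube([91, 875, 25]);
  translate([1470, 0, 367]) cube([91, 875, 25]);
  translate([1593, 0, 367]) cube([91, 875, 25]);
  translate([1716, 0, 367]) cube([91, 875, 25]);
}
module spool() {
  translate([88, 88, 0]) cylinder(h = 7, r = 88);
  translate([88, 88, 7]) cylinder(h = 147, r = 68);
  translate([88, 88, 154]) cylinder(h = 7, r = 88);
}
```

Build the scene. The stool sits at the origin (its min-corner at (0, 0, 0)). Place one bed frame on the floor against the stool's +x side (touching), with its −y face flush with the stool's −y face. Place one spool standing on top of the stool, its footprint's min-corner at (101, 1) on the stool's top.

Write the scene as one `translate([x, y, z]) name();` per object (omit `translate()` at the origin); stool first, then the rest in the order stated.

stool();
translate([286, 0, 0]) bed_frame();
translate([101, 1, 429]) spool();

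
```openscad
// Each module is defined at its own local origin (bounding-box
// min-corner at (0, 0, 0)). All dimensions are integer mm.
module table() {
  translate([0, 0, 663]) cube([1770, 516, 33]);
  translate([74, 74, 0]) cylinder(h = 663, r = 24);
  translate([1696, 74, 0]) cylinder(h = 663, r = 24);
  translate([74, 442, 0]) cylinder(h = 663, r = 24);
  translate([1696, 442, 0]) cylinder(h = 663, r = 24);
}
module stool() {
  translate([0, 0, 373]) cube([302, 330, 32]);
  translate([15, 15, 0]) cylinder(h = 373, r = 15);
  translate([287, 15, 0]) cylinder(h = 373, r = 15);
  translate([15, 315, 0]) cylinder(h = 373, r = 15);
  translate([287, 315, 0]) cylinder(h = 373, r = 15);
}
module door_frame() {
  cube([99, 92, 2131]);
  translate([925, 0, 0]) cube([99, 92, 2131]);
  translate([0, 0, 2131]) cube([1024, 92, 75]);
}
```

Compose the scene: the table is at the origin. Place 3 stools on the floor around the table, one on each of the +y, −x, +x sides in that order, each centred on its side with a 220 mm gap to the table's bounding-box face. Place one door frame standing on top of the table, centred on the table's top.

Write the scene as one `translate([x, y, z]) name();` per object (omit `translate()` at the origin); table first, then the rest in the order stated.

table();
translate([734, 736, 0]) stool();
translate([-522, 93, 0]) stool();
translate([1990, 93, 0]) stool();
translate([373, 212, 696]) door_frame();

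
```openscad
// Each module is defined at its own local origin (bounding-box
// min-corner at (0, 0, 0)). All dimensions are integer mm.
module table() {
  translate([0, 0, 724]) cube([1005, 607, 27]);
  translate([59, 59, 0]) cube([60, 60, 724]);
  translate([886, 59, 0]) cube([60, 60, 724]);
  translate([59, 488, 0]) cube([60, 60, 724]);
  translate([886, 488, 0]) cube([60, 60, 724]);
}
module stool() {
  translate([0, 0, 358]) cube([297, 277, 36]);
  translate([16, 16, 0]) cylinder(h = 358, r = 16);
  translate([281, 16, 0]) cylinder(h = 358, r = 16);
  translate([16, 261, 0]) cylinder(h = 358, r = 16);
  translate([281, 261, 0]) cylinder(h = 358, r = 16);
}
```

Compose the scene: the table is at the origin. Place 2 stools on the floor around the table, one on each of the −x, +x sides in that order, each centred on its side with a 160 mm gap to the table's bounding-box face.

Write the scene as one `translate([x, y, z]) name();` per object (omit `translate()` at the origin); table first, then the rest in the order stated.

table();
translate([-457, 165, 0]) stool();
translate([1165, 165, 0]) stool();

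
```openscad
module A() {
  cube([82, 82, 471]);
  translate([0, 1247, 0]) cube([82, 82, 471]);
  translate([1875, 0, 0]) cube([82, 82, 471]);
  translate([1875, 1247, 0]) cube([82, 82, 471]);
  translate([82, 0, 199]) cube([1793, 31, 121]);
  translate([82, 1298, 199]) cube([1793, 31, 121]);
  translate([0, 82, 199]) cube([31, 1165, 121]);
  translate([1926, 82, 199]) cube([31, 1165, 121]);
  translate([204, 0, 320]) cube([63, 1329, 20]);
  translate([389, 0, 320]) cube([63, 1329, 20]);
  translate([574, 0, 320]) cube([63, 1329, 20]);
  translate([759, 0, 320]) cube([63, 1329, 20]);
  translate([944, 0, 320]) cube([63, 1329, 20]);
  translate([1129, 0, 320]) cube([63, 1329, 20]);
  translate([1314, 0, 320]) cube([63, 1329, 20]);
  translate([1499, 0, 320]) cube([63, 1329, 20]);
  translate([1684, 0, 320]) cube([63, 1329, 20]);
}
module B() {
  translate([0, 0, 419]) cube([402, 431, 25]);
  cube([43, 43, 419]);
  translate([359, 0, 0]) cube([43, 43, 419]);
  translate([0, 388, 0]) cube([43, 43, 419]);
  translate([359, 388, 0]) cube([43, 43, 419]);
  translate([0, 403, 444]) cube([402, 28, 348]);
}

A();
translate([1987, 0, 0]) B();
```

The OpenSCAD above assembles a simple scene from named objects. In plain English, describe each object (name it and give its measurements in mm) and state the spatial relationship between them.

A is a bed frame 1957 mm long (x) by 1329 mm wide (y). Four 82×82 mm corner posts, 471 mm tall, at the corners of the footprint. Four rails of 31 mm thickness and 121 mm height run between adjacent posts with their undersides at z = 199 mm, their outer faces flush with the outside of the frame (the two x-running rails run between the posts' inner faces; the two y-running rails run between the posts' inner faces). 9 slats, each 63 mm wide (x) and 20 mm thick, lie across the top of the two x-running rails, running the full 1329 mm width of the frame in y; the slats are evenly spaced along x between the inner faces of the end posts with equal gaps (rounded down to the nearest mm) at the −x end and between each pair — any rounding remainder accumulates at the +x end.

B is a chair: 402×431 mm seat, 25 mm thick, top at z = 444 mm, on four 43 mm square corner legs flush with the seat edges. A 28 mm thick backrest slab spans the full seat width, extending 348 mm above the seat top, its back face flush with the seat's +y edge.

The chair is on the floor beside the bed frame on its +x side.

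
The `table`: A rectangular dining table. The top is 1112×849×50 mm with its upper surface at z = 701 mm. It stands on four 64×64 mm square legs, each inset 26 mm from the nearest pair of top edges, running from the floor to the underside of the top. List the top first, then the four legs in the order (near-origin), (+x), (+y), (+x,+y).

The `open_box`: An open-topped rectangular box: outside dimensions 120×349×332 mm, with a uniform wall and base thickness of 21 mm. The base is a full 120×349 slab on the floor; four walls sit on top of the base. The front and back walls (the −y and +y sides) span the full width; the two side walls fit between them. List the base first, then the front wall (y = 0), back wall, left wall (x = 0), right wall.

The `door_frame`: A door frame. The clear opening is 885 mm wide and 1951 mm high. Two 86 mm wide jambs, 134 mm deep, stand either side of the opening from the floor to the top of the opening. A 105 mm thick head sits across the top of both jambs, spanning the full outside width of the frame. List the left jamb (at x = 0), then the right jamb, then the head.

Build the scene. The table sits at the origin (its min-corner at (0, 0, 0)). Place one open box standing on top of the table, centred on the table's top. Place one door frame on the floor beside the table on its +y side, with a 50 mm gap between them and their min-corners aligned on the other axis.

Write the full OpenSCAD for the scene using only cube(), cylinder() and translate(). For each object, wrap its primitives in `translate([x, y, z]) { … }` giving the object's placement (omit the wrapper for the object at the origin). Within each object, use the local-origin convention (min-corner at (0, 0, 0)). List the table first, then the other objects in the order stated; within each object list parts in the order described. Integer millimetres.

translate([0, 0, 651]) cube([1112, 849, 50]);
translate([26, 26, 0]) cube([64, 64, 651]);
translate([1022, 26, 0]) cube([64, 64, 651]);
translate([26, 759, 0]) cube([64, 64, 651]);
translate([1022, 759, 0]) cube([64, 64, 651]);
translate([496, 250, 701]) {
  cube([120, 349, 21]);
  translate([0, 0, 21]) cube([120, 21, 311]);
  translate([0, 328, 21]) cube([120, 21, 311]);
  translate([0, 21, 21]) cube([21, 307, 311]);
  translate([99, 21, 21]) cube([21, 307, 311]);
}
translate([0, 899, 0]) {
  cube([86, 134, 1951]);
  translate([971, 0, 0]) cube([86, 134, 1951]);
  translate([0, 0, 1951]) cube([1057, 134, 105]);
}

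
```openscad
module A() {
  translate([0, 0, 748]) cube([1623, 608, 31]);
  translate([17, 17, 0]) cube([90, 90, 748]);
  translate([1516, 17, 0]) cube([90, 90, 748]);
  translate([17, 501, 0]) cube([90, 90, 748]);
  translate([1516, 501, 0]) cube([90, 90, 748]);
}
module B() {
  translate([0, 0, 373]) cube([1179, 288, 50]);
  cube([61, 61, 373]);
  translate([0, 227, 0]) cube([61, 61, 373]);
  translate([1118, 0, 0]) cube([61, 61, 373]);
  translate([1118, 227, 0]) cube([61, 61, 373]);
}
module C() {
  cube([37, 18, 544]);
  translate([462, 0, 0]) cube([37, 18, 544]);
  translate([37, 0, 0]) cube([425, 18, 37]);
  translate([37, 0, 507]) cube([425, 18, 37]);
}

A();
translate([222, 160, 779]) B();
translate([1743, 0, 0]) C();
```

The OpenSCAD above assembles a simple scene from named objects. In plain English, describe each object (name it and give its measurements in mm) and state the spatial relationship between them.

A is a table: top 1623 mm (x) × 608 mm (y), 31 mm thick, upper face at z = 779 mm, on four 90×90 mm square legs, each inset 17 mm from the nearest pair of top edges, running from z = 0 to the bottom of the top.

B is a bench: a 1179×288 mm seat slab, 50 mm thick, top at z = 423 mm, on four 61×61 mm square legs flush with the seat corners and standing on z = 0.

C is a picture frame with a 425×470 mm rectangular opening (x by z) and a uniform 37 mm border on every side. Frame depth is 18 mm along y. It is built from two vertical stiles running the full outside height and two horizontal rails spanning the gap between the stiles.

The bench is on top of the table, centred. The picture frame is on the floor beside the table on its +x side.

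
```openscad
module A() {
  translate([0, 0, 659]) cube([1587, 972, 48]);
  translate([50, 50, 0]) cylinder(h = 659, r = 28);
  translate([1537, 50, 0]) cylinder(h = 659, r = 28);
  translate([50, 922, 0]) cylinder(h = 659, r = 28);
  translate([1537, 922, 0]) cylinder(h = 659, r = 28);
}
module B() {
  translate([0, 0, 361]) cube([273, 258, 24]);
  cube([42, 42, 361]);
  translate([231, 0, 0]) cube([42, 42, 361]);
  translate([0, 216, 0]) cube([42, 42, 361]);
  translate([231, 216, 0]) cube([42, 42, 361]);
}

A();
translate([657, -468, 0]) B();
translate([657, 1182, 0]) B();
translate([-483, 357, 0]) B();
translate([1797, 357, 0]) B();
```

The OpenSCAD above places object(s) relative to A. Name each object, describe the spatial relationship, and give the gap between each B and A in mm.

A is a table. B is a stool. Four stools sit around the table at the −y, +y, −x, +x sides. The gap between each stool and the table is 210 mm.

Each stool's nearest face is 210 mm from the table's bounding box.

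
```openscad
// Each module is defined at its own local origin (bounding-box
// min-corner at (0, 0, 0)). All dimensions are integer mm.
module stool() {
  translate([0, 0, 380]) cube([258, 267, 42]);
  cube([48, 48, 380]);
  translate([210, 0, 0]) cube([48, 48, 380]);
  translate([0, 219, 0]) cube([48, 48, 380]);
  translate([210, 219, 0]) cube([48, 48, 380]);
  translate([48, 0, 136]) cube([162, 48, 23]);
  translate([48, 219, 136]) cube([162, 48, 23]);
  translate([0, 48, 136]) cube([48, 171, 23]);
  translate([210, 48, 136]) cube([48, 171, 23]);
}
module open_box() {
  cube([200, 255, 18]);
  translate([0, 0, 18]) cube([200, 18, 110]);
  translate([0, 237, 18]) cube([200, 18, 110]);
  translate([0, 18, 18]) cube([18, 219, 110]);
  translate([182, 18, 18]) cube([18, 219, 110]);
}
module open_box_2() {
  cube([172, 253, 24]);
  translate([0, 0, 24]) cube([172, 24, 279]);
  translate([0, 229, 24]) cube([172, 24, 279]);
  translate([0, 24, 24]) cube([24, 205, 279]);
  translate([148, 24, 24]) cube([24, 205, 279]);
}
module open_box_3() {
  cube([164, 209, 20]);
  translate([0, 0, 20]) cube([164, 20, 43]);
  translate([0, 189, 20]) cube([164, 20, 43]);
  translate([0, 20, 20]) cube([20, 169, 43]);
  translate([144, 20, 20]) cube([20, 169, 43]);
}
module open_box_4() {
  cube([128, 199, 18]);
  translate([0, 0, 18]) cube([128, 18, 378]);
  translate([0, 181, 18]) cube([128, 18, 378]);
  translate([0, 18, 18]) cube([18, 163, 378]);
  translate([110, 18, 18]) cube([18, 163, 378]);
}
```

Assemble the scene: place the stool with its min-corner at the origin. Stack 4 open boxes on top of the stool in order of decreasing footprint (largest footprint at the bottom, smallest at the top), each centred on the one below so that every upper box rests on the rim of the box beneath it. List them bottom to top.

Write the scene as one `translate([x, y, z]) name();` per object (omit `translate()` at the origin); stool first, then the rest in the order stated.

stool();
translate([29, 6, 422]) open_box();
translate([43, 7, 550]) open_box_2();
translate([47, 29, 853]) open_box_3();
translate([65, 34, 916]) open_box_4();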